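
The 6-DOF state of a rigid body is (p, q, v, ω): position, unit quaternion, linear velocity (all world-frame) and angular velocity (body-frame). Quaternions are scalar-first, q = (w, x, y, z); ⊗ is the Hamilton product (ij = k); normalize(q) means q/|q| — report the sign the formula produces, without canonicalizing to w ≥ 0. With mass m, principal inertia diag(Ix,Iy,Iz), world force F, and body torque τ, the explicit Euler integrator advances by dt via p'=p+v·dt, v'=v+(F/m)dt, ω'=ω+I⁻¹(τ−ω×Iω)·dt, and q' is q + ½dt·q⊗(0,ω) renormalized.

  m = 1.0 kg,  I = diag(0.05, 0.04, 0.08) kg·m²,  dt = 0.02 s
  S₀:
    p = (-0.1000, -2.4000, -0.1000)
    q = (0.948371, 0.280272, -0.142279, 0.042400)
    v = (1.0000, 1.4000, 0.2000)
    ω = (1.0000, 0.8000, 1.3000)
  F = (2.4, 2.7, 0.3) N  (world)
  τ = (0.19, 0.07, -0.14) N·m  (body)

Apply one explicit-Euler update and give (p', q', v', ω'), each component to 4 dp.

p' = (-0.0800, -2.3720, -0.0960)
q' = (0.9460, 0.2875, -0.1379, 0.0584)
v' = (1.0480, 1.4540, 0.2060)
ω' = (1.0594, 0.8545, 1.2670)

α = I⁻¹(τ − ω×Iω) = (2.9680, 2.7250, -1.6500)
ω + α·dt = (1.0594, 0.8545, 1.2670)
2q̇ = q⊗(0,ω) = (-0.2215688, 0.7294883, 0.4367432, 1.5993789)
q + ½dt·q⊗(0,ω), renormalized = (0.9460, 0.2875, -0.1379, 0.0584)
linear accel F/m = (2.4000, 2.7000, 0.3000)
new position p' = (-0.0800, -2.3720, -0.0960)
v + (F/m)dt = (1.0480, 1.4540, 0.2060)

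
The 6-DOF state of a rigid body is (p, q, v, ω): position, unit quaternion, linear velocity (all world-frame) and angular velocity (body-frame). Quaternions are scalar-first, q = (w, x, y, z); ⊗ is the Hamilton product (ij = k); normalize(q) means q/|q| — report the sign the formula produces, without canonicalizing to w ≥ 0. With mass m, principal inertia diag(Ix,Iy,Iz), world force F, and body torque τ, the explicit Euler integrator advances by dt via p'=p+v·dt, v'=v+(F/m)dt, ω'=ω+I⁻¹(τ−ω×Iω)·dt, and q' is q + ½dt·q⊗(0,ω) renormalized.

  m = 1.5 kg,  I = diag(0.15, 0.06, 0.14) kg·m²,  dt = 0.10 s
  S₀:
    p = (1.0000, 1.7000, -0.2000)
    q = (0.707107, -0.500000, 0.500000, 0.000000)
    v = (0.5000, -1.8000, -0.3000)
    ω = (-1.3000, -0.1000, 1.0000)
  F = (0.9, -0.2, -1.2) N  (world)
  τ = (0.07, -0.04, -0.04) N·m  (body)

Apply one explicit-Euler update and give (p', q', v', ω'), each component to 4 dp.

p' = p + v·dt = (1.0500, 1.5200, -0.2300)
new velocity v' = (0.5600, -1.8133, -0.3800)
precession coupling ω×(Iω) = (-0.0080, -0.0130, -0.0117)
(τ − ω×Iω)/I = (0.5200, -0.4500, -0.2021)
ω + α·dt = (-1.2480, -0.1450, 0.9798)
2q̇ = q⊗(0,ω) = (-0.6000000, -0.4192391, 0.4292893, 1.4071070)
q + ½dt·q⊗(0,ω), renormalized = (0.6748, -0.5192, 0.5197, 0.0701)

p' = (1.0500, 1.5200, -0.2300)
q' = (0.6748, -0.5192, 0.5197, 0.0701)
v' = (0.5600, -1.8133, -0.3800)
ω' = (-1.2480, -0.1450, 0.9798)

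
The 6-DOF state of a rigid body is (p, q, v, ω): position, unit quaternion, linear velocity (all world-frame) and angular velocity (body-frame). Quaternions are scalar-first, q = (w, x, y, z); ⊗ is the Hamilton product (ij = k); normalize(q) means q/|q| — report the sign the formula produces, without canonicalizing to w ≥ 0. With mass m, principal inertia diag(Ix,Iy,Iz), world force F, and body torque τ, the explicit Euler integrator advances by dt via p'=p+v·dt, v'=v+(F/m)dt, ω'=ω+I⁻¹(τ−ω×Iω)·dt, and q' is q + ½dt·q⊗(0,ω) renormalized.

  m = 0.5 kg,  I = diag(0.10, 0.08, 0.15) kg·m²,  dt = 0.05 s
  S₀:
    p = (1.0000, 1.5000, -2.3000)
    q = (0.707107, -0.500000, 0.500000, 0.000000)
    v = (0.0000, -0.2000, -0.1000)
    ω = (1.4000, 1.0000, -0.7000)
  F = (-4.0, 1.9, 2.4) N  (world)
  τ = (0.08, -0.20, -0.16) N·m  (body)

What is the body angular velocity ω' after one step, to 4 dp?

angular accel α = (1.2900, -3.1125, -0.8800)
ω' = ω + α·dt = (1.4645, 0.8444, -0.7440)

ω' = (1.4645, 0.8444, -0.7440)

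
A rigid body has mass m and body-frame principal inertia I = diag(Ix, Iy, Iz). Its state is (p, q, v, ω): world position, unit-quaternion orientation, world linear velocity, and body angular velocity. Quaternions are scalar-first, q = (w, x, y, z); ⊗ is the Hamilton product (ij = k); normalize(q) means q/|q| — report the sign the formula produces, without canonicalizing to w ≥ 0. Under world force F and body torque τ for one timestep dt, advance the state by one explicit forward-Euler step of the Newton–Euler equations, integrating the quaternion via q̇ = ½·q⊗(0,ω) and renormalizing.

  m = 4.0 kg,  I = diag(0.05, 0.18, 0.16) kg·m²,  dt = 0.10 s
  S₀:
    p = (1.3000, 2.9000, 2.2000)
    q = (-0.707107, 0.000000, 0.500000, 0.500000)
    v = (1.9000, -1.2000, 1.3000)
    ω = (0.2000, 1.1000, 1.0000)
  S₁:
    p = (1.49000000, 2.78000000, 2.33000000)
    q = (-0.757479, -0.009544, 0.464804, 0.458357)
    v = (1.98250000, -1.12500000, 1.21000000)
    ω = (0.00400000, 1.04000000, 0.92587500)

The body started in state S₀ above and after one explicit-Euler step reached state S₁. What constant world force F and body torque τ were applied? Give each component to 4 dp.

rate change Δω = (-0.19600000, -0.06000000, -0.07412500)
applied torque τ = (-0.1200, -0.1300, -0.0900)
v₁ − v₀ = (0.08250000, 0.07500000, -0.09000000)
m·(v₁−v₀)/dt = (3.3000, 3.0000, -3.6000)

F = (3.3000, 3.0000, -3.6000)
τ = (-0.1200, -0.1300, -0.0900)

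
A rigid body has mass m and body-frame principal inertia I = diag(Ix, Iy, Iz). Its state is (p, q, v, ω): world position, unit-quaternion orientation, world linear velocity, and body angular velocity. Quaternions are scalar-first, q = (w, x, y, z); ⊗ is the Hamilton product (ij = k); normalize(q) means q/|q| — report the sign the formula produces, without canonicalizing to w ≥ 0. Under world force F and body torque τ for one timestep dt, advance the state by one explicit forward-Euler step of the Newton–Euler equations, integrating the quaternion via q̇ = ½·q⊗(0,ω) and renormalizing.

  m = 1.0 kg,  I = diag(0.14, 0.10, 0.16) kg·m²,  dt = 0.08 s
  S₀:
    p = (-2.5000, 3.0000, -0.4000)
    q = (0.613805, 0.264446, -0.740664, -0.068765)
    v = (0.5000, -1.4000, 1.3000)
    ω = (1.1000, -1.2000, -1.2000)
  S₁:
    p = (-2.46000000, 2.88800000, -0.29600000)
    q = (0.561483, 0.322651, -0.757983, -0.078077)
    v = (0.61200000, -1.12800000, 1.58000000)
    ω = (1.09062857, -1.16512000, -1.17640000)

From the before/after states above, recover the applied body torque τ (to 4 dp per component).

ω₁ − ω₀ = (-0.00937143, 0.03488000, 0.02360000)
precession coupling = (0.0864, 0.0264, 0.0528)
applied torque τ = (0.0700, 0.0700, 0.1000)

τ = (0.0700, 0.0700, 0.1000)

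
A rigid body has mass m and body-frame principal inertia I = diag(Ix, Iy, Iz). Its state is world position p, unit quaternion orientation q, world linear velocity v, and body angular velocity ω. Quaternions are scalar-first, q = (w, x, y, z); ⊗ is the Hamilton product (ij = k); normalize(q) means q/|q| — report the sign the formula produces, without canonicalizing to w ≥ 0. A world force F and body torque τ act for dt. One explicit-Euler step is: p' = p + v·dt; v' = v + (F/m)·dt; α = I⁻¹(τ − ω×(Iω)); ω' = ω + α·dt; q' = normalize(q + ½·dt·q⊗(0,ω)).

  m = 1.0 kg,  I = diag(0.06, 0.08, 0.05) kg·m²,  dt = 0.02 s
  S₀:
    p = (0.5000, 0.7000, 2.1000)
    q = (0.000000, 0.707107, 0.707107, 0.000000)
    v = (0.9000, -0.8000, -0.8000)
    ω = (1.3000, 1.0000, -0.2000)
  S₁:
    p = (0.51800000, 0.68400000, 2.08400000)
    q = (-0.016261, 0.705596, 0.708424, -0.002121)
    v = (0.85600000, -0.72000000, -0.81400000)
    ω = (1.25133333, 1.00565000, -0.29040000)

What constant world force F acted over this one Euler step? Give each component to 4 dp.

Δv = v₁−v₀ = (-0.04400000, 0.08000000, -0.01400000)
F = m·Δv/dt = (-2.2000, 4.0000, -0.7000)

F = (-2.2000, 4.0000, -0.7000)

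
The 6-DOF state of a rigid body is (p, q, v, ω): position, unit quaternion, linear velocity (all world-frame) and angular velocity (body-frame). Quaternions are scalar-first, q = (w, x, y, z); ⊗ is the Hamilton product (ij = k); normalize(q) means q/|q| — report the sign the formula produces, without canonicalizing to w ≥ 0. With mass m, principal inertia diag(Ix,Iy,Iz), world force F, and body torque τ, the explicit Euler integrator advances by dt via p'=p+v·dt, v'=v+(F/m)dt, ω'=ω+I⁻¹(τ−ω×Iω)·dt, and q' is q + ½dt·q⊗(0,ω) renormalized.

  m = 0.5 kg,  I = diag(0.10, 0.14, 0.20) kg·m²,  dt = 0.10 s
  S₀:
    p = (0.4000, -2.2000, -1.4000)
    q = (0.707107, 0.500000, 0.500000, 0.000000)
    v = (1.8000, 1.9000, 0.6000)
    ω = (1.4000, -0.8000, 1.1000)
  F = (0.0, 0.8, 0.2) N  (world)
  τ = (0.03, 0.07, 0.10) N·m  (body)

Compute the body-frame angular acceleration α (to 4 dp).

ω×(Iω) gyroscopic = (-0.0528, -0.1540, -0.0448)
(τ − ω×Iω)/I = (0.8280, 1.6000, 0.7240)

α = (0.8280, 1.6000, 0.7240)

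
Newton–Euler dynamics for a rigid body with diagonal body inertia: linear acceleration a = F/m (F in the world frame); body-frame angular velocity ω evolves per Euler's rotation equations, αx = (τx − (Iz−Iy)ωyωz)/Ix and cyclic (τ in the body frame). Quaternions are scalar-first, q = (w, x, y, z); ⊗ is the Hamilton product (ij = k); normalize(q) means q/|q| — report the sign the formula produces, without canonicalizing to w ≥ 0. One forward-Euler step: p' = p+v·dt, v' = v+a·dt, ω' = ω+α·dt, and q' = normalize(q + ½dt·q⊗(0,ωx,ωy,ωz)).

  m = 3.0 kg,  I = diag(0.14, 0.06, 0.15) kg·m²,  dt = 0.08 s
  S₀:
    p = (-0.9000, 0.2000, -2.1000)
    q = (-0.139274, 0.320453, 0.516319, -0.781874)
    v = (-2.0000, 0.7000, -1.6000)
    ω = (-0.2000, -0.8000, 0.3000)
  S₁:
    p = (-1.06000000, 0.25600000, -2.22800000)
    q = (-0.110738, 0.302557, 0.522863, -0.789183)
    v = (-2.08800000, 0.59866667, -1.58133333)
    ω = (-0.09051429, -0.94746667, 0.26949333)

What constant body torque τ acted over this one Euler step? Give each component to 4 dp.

rate change Δω = (0.10948571, -0.14746667, -0.03050667)
precession coupling = (-0.0216, 0.0006, -0.0128)
τ = I·(Δω/dt) + ω₀×(Iω₀) = (0.1700, -0.1100, -0.0700)

τ = (0.1700, -0.1100, -0.0700)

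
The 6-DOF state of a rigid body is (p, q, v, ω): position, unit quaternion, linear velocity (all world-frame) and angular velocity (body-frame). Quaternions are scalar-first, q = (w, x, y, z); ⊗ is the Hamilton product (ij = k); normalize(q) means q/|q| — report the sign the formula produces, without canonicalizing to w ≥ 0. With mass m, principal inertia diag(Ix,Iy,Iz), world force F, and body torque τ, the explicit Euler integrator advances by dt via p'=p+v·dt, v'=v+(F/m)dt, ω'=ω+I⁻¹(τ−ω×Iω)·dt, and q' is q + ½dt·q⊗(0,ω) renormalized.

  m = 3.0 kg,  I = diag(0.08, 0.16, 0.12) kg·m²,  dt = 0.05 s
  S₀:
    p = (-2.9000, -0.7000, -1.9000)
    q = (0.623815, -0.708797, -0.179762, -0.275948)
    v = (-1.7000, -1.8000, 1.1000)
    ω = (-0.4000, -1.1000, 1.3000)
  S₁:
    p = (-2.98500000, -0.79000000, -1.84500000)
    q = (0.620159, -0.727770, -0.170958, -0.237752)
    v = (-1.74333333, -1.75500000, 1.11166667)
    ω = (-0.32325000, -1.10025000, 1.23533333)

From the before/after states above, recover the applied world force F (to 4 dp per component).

Δv = v₁−v₀ = (-0.04333333, 0.04500000, 0.01166667)
applied force F = (-2.6000, 2.7000, 0.7000)

F = (-2.6000, 2.7000, 0.7000)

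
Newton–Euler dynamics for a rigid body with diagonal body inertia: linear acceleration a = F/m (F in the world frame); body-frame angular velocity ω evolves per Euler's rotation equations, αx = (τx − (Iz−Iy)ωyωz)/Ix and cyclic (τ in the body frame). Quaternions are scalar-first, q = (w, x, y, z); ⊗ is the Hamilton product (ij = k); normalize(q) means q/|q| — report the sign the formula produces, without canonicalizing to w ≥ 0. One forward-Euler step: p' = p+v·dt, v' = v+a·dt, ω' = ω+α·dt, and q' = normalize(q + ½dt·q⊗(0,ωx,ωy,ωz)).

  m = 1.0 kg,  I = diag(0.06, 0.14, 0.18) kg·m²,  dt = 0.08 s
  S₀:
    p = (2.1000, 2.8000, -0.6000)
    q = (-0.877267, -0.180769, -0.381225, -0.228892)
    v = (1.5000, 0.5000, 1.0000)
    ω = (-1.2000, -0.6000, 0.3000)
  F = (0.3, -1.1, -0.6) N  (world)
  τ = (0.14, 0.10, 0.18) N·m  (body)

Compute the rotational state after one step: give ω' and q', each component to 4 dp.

ω' = (-1.0037, -0.5675, 0.3544)
q' = (-0.8910, -0.1485, -0.3465, -0.2530)

precession coupling ω×(Iω) = (-0.0072, 0.0432, 0.0576)
(τ − ω×Iω)/I = (2.4533, 0.4057, 0.6800)
ω + α·dt = (-1.0037, -0.5675, 0.3544)
q⊗(0,ω) = (-0.3769902, 0.8010177, 0.8552613, -0.6121887)
q + ½dt·q⊗(0,ω), renormalized = (-0.8910, -0.1485, -0.3465, -0.2530)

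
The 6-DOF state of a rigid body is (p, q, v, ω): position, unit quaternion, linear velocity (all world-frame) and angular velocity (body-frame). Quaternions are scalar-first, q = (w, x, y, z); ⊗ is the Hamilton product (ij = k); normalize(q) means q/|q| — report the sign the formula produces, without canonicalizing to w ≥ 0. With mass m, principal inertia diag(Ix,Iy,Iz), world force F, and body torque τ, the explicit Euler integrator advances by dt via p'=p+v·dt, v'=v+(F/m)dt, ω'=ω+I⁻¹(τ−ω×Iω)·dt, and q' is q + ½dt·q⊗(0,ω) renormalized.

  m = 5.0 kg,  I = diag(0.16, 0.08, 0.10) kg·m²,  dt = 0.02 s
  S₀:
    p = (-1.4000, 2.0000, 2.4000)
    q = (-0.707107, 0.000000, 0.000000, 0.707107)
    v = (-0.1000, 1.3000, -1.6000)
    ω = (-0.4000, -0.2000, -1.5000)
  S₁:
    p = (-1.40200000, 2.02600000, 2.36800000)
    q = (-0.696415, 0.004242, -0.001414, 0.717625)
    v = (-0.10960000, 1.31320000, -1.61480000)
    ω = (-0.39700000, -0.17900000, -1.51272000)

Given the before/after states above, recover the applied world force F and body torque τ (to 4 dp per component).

F = (-2.4000, 3.3000, -3.7000)
τ = (0.0300, 0.1200, -0.0700)

Δv = v₁−v₀ = (-0.00960000, 0.01320000, -0.01480000)
F = m·Δv/dt = (-2.4000, 3.3000, -3.7000)
ω₁ − ω₀ = (0.00300000, 0.02100000, -0.01272000)
precession coupling = (0.0060, 0.0360, -0.0064)
τ = I·(Δω/dt) + ω₀×(Iω₀) = (0.0300, 0.1200, -0.0700)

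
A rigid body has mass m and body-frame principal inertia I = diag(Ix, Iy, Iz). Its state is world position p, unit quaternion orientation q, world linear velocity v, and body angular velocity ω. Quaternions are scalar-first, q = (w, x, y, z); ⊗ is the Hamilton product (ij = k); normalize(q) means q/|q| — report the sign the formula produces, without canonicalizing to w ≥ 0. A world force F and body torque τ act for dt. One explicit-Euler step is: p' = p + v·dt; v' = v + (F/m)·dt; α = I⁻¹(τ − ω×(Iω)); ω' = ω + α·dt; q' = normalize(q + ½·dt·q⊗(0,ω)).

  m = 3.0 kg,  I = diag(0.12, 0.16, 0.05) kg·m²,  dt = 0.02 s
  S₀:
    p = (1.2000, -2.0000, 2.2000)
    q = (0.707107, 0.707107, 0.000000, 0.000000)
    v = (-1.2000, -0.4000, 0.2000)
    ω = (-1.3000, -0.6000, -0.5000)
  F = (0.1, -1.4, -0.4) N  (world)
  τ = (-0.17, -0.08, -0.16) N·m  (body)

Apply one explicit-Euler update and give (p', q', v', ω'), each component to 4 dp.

linear accel F/m = (0.0333, -0.4667, -0.1333)
p + v·dt = (1.1760, -2.0080, 2.2040)
new velocity v' = (-1.1993, -0.4093, 0.1973)
ω×(Iω) gyroscopic = (-0.0330, 0.0455, 0.0312)
(τ − ω×Iω)/I = (-1.1417, -0.7844, -3.8240)
ω + α·dt = (-1.3228, -0.6157, -0.5765)
q⊗(0,ω) = (0.9192391, -0.9192391, -0.0707107, -0.7778177)
q' = normalize(q + ½dt·q⊗(0,ω)) = (0.7162, 0.6978, -0.0007, -0.0078)

p' = (1.1760, -2.0080, 2.2040)
q' = (0.7162, 0.6978, -0.0007, -0.0078)
v' = (-1.1993, -0.4093, 0.1973)
ω' = (-1.3228, -0.6157, -0.5765)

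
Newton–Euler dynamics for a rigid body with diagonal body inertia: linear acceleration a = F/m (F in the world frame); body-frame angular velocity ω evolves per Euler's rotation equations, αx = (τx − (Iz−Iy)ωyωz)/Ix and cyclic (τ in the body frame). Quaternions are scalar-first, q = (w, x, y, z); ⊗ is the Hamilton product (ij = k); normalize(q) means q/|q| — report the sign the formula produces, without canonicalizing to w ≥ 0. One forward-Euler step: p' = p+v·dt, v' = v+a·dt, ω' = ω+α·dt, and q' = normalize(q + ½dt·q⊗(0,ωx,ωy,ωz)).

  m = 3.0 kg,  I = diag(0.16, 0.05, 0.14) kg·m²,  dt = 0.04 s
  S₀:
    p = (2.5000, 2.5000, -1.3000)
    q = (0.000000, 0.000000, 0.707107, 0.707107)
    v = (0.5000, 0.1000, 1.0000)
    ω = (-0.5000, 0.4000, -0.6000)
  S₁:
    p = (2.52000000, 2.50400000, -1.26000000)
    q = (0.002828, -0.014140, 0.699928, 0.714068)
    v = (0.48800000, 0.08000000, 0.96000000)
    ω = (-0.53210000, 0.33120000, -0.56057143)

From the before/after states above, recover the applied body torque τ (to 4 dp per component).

τ = (-0.1500, -0.0800, 0.1600)

Δω = ω₁−ω₀ = (-0.03210000, -0.06880000, 0.03942857)
I·α + gyro = (-0.1500, -0.0800, 0.1600)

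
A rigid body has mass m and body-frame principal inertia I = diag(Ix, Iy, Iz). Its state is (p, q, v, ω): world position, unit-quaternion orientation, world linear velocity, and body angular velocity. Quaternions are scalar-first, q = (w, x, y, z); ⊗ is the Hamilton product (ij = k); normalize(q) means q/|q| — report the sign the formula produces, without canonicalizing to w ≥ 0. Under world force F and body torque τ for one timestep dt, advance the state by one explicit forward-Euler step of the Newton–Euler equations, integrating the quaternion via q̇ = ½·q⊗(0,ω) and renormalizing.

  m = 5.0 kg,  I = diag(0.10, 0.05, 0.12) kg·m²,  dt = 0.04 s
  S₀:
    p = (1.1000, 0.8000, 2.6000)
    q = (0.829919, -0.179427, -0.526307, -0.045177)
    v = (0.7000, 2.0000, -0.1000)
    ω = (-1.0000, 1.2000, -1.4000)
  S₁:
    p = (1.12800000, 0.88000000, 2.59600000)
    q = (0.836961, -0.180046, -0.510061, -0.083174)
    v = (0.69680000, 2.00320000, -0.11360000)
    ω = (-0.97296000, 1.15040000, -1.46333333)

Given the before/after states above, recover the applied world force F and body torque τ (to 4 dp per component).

F = (-0.4000, 0.4000, -1.7000)
τ = (-0.0500, -0.0900, -0.1300)

Δv = v₁−v₀ = (-0.00320000, 0.00320000, -0.01360000)
m·(v₁−v₀)/dt = (-0.4000, 0.4000, -1.7000)
Δω = ω₁−ω₀ = (0.02704000, -0.04960000, -0.06333333)
I·α + gyro = (-0.0500, -0.0900, -0.1300)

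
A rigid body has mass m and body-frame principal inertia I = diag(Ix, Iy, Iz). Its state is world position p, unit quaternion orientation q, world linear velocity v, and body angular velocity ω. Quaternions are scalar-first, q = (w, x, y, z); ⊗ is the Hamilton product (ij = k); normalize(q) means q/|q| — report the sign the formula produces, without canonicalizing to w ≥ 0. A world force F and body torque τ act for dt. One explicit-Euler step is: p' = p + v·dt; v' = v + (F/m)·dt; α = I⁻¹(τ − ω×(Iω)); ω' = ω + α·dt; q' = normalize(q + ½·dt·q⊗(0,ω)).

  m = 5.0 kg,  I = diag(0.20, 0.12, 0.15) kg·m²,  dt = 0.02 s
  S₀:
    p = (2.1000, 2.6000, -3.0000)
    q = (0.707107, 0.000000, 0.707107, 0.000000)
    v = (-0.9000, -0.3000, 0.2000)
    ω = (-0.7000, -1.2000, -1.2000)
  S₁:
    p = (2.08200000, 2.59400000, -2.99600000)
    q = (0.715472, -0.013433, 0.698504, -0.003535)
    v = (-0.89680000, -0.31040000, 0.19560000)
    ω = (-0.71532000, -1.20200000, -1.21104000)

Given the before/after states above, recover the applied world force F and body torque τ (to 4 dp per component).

F = (0.8000, -2.6000, -1.1000)
τ = (-0.1100, 0.0300, -0.1500)

rate change Δω = (-0.01532000, -0.00200000, -0.01104000)
ω₀×(Iω₀) = (0.0432, 0.0420, -0.0672)
I·α + gyro = (-0.1100, 0.0300, -0.1500)
velocity change Δv = (0.00320000, -0.01040000, -0.00440000)
m·(v₁−v₀)/dt = (0.8000, -2.6000, -1.1000)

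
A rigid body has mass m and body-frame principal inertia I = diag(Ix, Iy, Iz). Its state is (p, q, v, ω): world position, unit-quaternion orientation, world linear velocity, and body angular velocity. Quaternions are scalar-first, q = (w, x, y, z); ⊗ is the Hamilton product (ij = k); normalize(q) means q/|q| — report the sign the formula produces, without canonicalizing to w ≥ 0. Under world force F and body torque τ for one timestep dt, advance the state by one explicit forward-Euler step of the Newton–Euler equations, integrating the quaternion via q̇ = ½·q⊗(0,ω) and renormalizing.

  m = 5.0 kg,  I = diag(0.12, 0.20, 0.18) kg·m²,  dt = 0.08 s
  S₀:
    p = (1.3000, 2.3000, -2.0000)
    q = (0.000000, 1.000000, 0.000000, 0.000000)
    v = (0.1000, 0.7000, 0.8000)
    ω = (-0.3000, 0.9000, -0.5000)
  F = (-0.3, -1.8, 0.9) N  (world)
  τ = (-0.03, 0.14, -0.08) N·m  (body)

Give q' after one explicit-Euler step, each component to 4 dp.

q⊗(0,ω) = (0.3000000, 0.0000000, 0.5000000, 0.9000000)
updated quaternion q' = (0.0120, 0.9991, 0.0200, 0.0360)

q' = (0.0120, 0.9991, 0.0200, 0.0360)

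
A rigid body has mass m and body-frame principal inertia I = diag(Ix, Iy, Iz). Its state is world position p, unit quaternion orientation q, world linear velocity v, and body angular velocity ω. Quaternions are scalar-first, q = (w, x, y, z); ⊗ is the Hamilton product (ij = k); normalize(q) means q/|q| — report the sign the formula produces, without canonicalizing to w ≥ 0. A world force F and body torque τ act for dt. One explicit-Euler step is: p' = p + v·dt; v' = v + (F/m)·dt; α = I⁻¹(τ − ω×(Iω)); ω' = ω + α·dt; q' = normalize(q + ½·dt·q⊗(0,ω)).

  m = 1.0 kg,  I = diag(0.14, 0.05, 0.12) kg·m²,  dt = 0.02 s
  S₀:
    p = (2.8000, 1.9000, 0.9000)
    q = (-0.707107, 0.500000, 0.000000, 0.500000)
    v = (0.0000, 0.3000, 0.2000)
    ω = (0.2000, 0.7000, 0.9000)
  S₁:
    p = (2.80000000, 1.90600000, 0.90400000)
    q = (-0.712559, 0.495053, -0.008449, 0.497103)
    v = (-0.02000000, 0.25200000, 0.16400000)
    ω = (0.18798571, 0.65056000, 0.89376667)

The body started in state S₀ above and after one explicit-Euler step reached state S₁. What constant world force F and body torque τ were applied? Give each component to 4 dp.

velocity change Δv = (-0.02000000, -0.04800000, -0.03600000)
m·(v₁−v₀)/dt = (-1.0000, -2.4000, -1.8000)
ω₁ − ω₀ = (-0.01201429, -0.04944000, -0.00623333)
precession coupling = (0.0441, 0.0036, -0.0126)
applied torque τ = (-0.0400, -0.1200, -0.0500)

F = (-1.0000, -2.4000, -1.8000)
τ = (-0.0400, -0.1200, -0.0500)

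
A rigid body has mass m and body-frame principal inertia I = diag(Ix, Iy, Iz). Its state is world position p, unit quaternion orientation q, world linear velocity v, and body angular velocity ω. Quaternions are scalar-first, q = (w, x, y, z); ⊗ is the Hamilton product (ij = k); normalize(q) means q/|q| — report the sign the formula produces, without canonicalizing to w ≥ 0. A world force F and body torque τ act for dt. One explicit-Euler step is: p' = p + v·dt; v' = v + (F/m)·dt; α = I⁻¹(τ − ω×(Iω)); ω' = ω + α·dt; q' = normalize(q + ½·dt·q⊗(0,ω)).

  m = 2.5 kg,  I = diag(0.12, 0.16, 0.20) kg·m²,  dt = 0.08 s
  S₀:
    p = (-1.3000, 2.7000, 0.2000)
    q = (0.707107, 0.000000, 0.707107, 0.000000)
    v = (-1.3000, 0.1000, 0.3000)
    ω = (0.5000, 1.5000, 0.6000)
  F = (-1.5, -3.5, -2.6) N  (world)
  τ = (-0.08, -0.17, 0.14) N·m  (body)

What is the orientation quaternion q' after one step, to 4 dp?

q⊗(0,ω) = (-1.0606605, 0.7778177, 1.0606605, 0.0707107)
q + ½dt·q⊗(0,ω), renormalized = (0.6632, 0.0310, 0.7478, 0.0028)

q' = (0.6632, 0.0310, 0.7478, 0.0028)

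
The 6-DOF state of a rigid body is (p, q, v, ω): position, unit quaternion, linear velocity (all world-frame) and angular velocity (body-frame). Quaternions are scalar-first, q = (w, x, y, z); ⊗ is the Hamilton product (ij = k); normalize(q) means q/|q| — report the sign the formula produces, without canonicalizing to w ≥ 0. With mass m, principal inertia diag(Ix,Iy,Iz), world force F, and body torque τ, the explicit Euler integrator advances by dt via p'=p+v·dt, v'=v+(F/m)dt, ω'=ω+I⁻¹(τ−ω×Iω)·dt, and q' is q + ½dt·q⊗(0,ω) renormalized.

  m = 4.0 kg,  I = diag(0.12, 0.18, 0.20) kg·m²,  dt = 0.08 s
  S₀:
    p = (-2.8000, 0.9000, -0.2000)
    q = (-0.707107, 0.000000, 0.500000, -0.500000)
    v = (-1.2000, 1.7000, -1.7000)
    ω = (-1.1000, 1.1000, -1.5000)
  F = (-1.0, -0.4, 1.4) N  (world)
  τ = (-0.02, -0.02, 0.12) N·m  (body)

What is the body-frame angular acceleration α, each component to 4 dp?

gyro term ω×Iω = (-0.0330, -0.1320, -0.0726)
angular accel α = (0.1083, 0.6222, 0.9630)

α = (0.1083, 0.6222, 0.9630)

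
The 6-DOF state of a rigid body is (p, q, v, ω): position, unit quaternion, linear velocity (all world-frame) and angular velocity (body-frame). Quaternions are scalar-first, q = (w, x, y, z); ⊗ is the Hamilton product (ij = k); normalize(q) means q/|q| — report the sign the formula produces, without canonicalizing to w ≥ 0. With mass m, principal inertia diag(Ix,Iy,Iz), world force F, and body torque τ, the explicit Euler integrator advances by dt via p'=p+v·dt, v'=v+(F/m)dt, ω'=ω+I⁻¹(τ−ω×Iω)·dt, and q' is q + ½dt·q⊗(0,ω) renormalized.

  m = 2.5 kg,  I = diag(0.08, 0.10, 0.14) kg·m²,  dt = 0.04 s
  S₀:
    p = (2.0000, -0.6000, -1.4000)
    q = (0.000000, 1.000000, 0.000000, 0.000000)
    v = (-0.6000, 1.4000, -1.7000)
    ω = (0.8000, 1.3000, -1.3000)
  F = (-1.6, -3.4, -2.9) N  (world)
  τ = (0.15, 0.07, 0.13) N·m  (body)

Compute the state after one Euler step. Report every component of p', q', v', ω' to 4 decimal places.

p' = (1.9760, -0.5440, -1.4680)
q' = (-0.0160, 0.9992, 0.0260, 0.0260)
v' = (-0.6256, 1.3456, -1.7464)
ω' = (0.9088, 1.3030, -1.2688)

p + v·dt = (1.9760, -0.5440, -1.4680)
new velocity v' = (-0.6256, 1.3456, -1.7464)
angular accel α = (2.7200, 0.0760, 0.7800)
new body rate ω' = (0.9088, 1.3030, -1.2688)
2q̇ = q⊗(0,ω) = (-0.8000000, 0.0000000, 1.3000000, 1.3000000)
q + ½dt·q⊗(0,ω), renormalized = (-0.0160, 0.9992, 0.0260, 0.0260)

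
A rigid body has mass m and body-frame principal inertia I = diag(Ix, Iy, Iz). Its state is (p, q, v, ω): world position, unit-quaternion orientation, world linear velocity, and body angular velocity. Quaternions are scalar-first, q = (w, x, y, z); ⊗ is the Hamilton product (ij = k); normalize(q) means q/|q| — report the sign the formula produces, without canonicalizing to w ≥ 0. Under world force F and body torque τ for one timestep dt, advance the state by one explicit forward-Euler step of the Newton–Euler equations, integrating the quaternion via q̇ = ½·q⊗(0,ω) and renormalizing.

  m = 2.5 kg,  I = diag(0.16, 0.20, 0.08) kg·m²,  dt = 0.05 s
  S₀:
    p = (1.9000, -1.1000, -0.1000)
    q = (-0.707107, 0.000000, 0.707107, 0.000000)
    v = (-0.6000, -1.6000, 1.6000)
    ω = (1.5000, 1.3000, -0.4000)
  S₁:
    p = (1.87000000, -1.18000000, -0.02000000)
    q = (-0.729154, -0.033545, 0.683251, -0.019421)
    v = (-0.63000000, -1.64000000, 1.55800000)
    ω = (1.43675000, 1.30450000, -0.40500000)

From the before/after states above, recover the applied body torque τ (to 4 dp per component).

Δω = ω₁−ω₀ = (-0.06325000, 0.00450000, -0.00500000)
precession coupling = (0.0624, -0.0480, 0.0780)
applied torque τ = (-0.1400, -0.0300, 0.0700)

τ = (-0.1400, -0.0300, 0.0700)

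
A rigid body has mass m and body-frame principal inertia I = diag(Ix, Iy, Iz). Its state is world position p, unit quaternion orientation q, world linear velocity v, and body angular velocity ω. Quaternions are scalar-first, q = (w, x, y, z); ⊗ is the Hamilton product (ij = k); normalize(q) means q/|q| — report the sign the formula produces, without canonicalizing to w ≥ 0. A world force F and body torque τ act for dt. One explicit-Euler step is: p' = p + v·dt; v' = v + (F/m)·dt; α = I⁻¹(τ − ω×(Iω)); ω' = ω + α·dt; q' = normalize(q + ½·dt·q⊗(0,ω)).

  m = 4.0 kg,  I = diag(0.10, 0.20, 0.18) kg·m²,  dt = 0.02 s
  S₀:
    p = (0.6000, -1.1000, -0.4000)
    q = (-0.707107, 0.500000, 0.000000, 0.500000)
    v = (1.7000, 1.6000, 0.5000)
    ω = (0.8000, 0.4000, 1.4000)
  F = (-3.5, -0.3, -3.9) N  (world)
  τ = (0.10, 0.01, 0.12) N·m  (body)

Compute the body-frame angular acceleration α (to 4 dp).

α = (1.1120, 0.4980, 0.4889)

precession coupling ω×(Iω) = (-0.0112, -0.0896, 0.0320)
α = I⁻¹(τ − ω×Iω) = (1.1120, 0.4980, 0.4889)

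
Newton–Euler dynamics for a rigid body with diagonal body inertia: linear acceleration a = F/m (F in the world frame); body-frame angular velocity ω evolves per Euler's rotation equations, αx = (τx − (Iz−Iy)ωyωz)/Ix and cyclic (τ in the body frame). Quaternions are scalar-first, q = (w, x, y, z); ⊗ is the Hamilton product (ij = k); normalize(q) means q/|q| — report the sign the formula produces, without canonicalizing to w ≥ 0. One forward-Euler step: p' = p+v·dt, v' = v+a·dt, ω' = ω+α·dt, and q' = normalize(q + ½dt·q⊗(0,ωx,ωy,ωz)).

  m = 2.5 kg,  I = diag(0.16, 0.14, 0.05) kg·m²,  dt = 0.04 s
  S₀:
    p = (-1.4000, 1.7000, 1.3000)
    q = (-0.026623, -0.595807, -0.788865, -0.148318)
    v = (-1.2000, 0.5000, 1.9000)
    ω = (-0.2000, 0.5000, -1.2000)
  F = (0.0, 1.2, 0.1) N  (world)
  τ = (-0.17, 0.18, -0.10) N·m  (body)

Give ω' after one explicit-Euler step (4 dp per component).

angular accel α = (-1.4000, 1.0971, -2.0400)
ω' = ω + α·dt = (-0.2560, 0.5439, -1.2816)

ω' = (-0.2560, 0.5439, -1.2816)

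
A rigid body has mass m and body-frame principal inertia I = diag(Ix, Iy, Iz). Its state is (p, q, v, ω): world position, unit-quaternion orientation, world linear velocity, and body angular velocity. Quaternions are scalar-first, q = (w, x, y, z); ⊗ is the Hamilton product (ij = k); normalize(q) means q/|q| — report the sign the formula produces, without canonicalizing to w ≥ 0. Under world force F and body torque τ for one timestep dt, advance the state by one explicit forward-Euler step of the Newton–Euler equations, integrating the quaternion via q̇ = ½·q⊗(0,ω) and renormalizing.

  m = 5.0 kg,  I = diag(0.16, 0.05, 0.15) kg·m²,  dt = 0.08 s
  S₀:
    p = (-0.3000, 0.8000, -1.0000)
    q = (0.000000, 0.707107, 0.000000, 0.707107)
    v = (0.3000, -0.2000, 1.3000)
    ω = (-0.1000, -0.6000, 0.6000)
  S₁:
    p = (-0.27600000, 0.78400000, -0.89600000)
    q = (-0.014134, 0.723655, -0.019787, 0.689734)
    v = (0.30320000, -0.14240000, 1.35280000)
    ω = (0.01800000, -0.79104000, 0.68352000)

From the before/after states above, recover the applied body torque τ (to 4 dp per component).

τ = (0.2000, -0.1200, 0.1500)

rate change Δω = (0.11800000, -0.19104000, 0.08352000)
applied torque τ = (0.2000, -0.1200, 0.1500)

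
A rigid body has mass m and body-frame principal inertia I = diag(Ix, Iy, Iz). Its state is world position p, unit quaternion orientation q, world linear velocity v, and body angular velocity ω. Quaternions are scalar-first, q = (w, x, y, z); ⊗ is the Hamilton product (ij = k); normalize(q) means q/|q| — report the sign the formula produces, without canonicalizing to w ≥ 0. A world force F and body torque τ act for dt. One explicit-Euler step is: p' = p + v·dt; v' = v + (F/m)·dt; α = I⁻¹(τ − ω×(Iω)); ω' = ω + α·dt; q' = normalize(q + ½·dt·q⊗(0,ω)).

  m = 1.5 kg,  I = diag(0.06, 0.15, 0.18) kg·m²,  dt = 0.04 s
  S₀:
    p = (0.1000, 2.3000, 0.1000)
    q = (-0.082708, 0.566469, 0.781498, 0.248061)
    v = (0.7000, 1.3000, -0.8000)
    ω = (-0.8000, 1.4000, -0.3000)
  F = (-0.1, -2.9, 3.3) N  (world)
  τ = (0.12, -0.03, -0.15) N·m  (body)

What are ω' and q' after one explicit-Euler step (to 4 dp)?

gyro term ω×Iω = (-0.0126, -0.0288, -0.1008)
α = I⁻¹(τ − ω×Iω) = (2.2100, -0.0080, -0.2733)
ω + α·dt = (-0.7116, 1.3997, -0.3109)
2q̇ = q⊗(0,ω) = (-0.5665037, -0.5155684, -0.1442993, 1.4430674)
q' = normalize(q + ½dt·q⊗(0,ω)) = (-0.0940, 0.5559, 0.7782, 0.2768)

ω' = (-0.7116, 1.3997, -0.3109)
q' = (-0.0940, 0.5559, 0.7782, 0.2768)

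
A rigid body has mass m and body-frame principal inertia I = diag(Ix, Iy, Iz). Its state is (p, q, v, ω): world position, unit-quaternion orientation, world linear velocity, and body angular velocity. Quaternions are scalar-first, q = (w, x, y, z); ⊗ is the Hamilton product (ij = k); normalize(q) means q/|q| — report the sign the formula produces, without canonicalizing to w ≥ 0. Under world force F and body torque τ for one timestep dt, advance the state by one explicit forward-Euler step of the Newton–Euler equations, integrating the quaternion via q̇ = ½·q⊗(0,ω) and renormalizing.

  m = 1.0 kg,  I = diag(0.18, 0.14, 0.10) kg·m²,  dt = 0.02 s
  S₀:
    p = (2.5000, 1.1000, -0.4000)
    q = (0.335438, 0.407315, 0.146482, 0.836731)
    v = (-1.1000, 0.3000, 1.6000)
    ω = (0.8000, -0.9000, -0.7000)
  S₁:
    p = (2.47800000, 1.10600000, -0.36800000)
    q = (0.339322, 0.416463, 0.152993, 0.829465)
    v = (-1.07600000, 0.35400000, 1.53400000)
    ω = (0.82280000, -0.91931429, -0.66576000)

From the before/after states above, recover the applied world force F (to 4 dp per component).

Δv = v₁−v₀ = (0.02400000, 0.05400000, -0.06600000)
F = m·Δv/dt = (1.2000, 2.7000, -3.3000)

F = (1.2000, 2.7000, -3.3000)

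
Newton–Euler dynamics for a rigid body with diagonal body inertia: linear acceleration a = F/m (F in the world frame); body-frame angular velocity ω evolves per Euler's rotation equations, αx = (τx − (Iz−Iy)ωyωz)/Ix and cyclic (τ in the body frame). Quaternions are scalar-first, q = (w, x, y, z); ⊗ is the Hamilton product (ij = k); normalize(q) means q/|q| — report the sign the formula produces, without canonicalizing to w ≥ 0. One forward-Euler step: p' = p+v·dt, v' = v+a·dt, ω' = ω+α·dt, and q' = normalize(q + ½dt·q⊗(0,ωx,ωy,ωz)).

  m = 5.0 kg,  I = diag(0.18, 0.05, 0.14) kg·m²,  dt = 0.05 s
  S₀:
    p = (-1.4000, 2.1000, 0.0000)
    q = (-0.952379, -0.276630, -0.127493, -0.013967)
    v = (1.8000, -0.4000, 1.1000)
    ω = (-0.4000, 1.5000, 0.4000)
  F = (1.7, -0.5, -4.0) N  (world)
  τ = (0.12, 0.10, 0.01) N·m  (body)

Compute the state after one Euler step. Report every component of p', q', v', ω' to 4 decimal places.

p' = (-1.3100, 2.0800, 0.0550)
q' = (-0.9495, -0.2676, -0.1602, -0.0351)
v' = (1.8170, -0.4050, 1.0600)
ω' = (-0.3817, 1.6064, 0.3757)

ω×(Iω) gyroscopic = (0.0540, -0.0064, 0.0780)
angular accel α = (0.3667, 2.1280, -0.4857)
ω' = ω + α·dt = (-0.3817, 1.6064, 0.3757)
q⊗(0,ω) = (0.0861743, 0.3509049, -1.3123297, -0.8468938)
q + ½dt·q⊗(0,ω), renormalized = (-0.9495, -0.2676, -0.1602, -0.0351)
new position p' = (-1.3100, 2.0800, 0.0550)
new velocity v' = (1.8170, -0.4050, 1.0600)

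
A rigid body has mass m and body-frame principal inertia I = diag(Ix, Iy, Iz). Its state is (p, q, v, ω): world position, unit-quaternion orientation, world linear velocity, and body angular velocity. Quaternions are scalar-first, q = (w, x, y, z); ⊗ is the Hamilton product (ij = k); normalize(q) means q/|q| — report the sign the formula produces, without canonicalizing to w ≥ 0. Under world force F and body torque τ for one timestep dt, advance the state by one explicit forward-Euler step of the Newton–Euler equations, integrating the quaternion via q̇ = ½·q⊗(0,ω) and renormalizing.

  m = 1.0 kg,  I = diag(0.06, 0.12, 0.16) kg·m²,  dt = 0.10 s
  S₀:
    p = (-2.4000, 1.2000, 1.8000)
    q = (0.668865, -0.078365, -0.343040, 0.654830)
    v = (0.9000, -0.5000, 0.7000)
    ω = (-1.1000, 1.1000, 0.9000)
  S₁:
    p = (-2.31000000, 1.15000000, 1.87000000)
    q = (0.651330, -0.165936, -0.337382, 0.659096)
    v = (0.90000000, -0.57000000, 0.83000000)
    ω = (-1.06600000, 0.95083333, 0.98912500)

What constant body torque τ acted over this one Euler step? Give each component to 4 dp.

τ = (0.0600, -0.0800, 0.0700)

ω₁ − ω₀ = (0.03400000, -0.14916667, 0.08912500)
gyro term ω₀×Iω₀ = (0.0396, 0.0990, -0.0726)
applied torque τ = (0.0600, -0.0800, 0.0700)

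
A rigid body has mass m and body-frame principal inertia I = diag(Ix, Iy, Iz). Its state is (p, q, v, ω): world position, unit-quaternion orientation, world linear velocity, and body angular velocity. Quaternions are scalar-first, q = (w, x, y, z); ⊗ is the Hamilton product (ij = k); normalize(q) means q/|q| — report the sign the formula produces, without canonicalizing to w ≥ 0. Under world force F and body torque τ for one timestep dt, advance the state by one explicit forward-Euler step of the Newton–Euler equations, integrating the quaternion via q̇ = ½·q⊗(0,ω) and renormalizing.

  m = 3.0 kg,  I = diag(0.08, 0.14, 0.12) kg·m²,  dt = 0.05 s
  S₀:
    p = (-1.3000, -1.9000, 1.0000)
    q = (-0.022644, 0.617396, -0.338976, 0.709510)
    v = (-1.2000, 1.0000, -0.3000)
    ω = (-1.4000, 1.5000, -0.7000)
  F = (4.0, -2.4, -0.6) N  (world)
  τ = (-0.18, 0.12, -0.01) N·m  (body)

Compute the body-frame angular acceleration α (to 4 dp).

α = (-2.5125, 1.1371, 0.9667)

gyro term ω×Iω = (0.0210, -0.0392, -0.1260)
angular accel α = (-2.5125, 1.1371, 0.9667)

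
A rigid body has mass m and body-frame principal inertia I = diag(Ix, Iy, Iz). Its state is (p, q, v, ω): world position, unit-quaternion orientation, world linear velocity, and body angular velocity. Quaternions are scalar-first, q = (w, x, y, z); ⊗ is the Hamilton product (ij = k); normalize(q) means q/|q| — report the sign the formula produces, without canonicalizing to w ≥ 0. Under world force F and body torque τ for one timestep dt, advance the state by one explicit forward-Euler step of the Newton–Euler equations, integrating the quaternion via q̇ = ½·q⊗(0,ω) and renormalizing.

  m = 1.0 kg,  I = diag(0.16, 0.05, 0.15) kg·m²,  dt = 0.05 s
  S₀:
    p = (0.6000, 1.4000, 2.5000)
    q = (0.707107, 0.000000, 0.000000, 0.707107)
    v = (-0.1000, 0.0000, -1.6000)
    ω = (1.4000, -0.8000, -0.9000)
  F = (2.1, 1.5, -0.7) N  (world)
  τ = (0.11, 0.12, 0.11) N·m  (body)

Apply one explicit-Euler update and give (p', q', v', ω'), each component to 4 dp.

a = (2.1000, 1.5000, -0.7000)
new position p' = (0.5950, 1.4000, 2.4200)
new velocity v' = (0.0050, 0.0750, -1.6350)
α = I⁻¹(τ − ω×Iω) = (0.2375, 2.6520, -0.0880)
new body rate ω' = (1.4119, -0.6674, -0.9044)
q⊗(0,ω) = (0.6363963, 1.5556354, 0.4242642, -0.6363963)
updated quaternion q' = (0.7222, 0.0388, 0.0106, 0.6905)

p' = (0.5950, 1.4000, 2.4200)
q' = (0.7222, 0.0388, 0.0106, 0.6905)
v' = (0.0050, 0.0750, -1.6350)
ω' = (1.4119, -0.6674, -0.9044)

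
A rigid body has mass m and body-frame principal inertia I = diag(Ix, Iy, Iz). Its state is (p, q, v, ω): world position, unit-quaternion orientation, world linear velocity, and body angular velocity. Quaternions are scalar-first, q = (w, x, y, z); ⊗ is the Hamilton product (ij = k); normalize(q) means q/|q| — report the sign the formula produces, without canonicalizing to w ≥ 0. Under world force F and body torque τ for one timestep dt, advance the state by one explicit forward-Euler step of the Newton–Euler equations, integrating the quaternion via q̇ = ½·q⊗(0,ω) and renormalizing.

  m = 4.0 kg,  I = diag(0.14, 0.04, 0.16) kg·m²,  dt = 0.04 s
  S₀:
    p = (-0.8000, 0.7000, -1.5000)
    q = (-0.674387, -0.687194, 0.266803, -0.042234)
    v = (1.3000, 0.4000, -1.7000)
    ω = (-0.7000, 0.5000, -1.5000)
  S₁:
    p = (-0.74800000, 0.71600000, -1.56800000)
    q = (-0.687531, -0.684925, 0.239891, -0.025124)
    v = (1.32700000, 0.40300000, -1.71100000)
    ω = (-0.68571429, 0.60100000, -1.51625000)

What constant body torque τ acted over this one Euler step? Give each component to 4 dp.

rate change Δω = (0.01428571, 0.10100000, -0.01625000)
ω₀×(Iω₀) = (-0.0900, -0.0210, 0.0350)
τ = I·(Δω/dt) + ω₀×(Iω₀) = (-0.0400, 0.0800, -0.0300)

τ = (-0.0400, 0.0800, -0.0300)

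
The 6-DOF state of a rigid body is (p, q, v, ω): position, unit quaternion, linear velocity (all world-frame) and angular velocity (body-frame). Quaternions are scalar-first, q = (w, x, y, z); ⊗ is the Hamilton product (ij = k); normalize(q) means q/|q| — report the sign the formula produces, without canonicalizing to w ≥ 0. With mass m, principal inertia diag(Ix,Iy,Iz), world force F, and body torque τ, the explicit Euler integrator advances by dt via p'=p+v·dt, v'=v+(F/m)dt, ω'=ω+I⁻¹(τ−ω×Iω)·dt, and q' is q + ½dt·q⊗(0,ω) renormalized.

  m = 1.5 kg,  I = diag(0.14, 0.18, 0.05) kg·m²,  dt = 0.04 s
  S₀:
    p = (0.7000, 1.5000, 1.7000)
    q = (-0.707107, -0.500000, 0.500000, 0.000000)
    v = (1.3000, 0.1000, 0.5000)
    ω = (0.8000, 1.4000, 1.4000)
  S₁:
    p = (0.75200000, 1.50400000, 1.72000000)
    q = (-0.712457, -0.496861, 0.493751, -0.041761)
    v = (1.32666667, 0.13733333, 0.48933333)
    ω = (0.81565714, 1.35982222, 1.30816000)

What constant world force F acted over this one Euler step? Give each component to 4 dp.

v₁ − v₀ = (0.02666667, 0.03733333, -0.01066667)
applied force F = (1.0000, 1.4000, -0.4000)

F = (1.0000, 1.4000, -0.4000)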